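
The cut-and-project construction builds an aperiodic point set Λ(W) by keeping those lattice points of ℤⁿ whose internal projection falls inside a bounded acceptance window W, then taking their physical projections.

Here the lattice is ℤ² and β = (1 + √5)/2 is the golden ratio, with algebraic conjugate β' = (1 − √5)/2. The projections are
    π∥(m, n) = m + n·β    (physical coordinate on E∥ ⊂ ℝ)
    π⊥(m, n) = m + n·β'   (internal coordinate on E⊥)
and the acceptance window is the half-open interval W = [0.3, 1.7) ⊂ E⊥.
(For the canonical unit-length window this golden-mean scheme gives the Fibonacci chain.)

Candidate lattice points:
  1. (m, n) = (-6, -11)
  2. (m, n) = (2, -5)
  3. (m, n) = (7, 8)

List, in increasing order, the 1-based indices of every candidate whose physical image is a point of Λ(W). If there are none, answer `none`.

Numerically β ≈ 1.61803 and β' = −1/β ≈ -0.61803.
candidate 1: (m,n)=(-6,-11) → π∥ = -6-11·β ≈ -23.79837, π⊥ = -6-11·β' ≈ 0.79837 ∈ [0.3, 1.7) ⇒ IN Λ
candidate 2: (m,n)=(2,-5) → π∥ = 2-5·β ≈ -6.09017, π⊥ = 2-5·β' ≈ 5.09017 ∉ [0.3, 1.7) ⇒ out
candidate 3: (m,n)=(7,8) → π∥ = 7+8·β ≈ 19.94427, π⊥ = 7+8·β' ≈ 2.05573 ∉ [0.3, 1.7) ⇒ out

1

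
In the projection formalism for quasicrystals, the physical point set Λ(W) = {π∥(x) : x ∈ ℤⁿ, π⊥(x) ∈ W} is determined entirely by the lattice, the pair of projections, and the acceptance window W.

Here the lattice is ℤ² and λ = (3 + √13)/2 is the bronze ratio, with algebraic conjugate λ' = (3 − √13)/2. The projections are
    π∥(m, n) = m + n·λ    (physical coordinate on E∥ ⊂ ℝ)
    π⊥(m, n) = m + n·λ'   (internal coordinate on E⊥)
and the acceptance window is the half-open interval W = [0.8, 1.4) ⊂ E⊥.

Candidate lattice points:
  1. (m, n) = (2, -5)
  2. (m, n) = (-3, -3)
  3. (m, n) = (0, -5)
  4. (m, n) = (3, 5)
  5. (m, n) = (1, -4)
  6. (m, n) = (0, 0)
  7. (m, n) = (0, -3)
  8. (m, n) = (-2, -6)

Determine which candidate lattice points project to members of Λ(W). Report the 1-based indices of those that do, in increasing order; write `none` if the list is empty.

Numerically λ ≈ 3.302776 and λ' = −1/λ ≈ -0.302776.
[1] lift (2,-5): star map gives 3.513878; window check 0.8 ≤ 3.513878 < 1.4 is false → out
[2] lift (-3,-3): star map gives -2.091673; window check 0.8 ≤ -2.091673 < 1.4 is false → out
[3] lift (0,-5): star map gives 1.513878; window check 0.8 ≤ 1.513878 < 1.4 is false → out
[4] lift (3,5): star map gives 1.486122; window check 0.8 ≤ 1.486122 < 1.4 is false → out
[5] lift (1,-4): star map gives 2.211103; window check 0.8 ≤ 2.211103 < 1.4 is false → out
[6] lift (0,0): star map gives 0.000000; window check 0.8 ≤ 0.000000 < 1.4 is false → out
[7] lift (0,-3): star map gives 0.908327; window check 0.8 ≤ 0.908327 < 1.4 is true → IN Λ
[8] lift (-2,-6): star map gives -0.183346; window check 0.8 ≤ -0.183346 < 1.4 is false → out

7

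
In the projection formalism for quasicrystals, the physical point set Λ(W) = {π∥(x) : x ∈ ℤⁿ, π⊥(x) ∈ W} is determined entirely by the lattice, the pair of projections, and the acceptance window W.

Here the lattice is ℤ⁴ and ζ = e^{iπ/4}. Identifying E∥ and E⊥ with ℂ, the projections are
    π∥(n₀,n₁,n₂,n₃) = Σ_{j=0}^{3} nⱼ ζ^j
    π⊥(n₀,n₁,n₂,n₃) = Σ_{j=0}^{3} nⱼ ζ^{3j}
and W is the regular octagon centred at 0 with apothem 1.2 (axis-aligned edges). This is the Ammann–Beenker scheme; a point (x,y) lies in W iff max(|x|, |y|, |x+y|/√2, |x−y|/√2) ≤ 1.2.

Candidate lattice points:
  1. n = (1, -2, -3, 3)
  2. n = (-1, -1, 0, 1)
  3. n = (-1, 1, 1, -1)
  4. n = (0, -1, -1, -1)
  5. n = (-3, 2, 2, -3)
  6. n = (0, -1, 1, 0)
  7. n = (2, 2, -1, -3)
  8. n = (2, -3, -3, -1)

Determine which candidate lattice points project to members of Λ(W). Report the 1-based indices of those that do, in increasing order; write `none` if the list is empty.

2, 4

π⊥(n) = n₀ + n₁ζ³ + n₂ζ⁶ + n₃ζ⁹ where ζ = e^{iπ/4}.
#1 (1, -2, -3, 3): internal (4.5355, 3.7071); octagon support 5.8284 vs apothem 1.2 → ∉ W
#2 (-1, -1, 0, 1): internal (0.4142, 0.0000); octagon support 0.4142 vs apothem 1.2 → ∈ W
#3 (-1, 1, 1, -1): internal (-2.4142, -1.0000); octagon support 2.4142 vs apothem 1.2 → ∉ W
#4 (0, -1, -1, -1): internal (0.0000, -0.4142); octagon support 0.4142 vs apothem 1.2 → ∈ W
#5 (-3, 2, 2, -3): internal (-6.5355, -2.7071); octagon support 6.5355 vs apothem 1.2 → ∉ W
#6 (0, -1, 1, 0): internal (0.7071, -1.7071); octagon support 1.7071 vs apothem 1.2 → ∉ W
#7 (2, 2, -1, -3): internal (-1.5355, 0.2929); octagon support 1.5355 vs apothem 1.2 → ∉ W
#8 (2, -3, -3, -1): internal (3.4142, 0.1716); octagon support 3.4142 vs apothem 1.2 → ∉ W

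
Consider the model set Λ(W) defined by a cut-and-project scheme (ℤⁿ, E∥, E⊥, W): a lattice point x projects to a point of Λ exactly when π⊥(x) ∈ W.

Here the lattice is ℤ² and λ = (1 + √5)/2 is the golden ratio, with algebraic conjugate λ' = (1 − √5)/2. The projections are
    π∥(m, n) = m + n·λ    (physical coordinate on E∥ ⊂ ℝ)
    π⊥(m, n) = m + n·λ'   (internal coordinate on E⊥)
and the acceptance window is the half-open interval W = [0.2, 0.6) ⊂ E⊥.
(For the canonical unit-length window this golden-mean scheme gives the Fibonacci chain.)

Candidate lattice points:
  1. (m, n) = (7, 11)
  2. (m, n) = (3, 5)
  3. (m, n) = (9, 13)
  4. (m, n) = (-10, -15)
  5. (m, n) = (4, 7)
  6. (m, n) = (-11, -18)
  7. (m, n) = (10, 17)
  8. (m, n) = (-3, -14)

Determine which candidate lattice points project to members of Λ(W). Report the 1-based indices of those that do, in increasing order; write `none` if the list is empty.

Numerically λ ≈ 1.618034 and λ' = −1/λ ≈ -0.618034.
candidate 1: (m,n)=(7,11) → π∥ = 7+11·λ ≈ 24.798374, π⊥ = 7+11·λ' ≈ 0.201626 ∈ [0.2, 0.6) ⇒ IN Λ
candidate 2: (m,n)=(3,5) → π∥ = 3+5·λ ≈ 11.090170, π⊥ = 3+5·λ' ≈ -0.090170 ∉ [0.2, 0.6) ⇒ out
candidate 3: (m,n)=(9,13) → π∥ = 9+13·λ ≈ 30.034442, π⊥ = 9+13·λ' ≈ 0.965558 ∉ [0.2, 0.6) ⇒ out
candidate 4: (m,n)=(-10,-15) → π∥ = -10-15·λ ≈ -34.270510, π⊥ = -10-15·λ' ≈ -0.729490 ∉ [0.2, 0.6) ⇒ out
candidate 5: (m,n)=(4,7) → π∥ = 4+7·λ ≈ 15.326238, π⊥ = 4+7·λ' ≈ -0.326238 ∉ [0.2, 0.6) ⇒ out
candidate 6: (m,n)=(-11,-18) → π∥ = -11-18·λ ≈ -40.124612, π⊥ = -11-18·λ' ≈ 0.124612 ∉ [0.2, 0.6) ⇒ out
candidate 7: (m,n)=(10,17) → π∥ = 10+17·λ ≈ 37.506578, π⊥ = 10+17·λ' ≈ -0.506578 ∉ [0.2, 0.6) ⇒ out
candidate 8: (m,n)=(-3,-14) → π∥ = -3-14·λ ≈ -25.652476, π⊥ = -3-14·λ' ≈ 5.652476 ∉ [0.2, 0.6) ⇒ out

1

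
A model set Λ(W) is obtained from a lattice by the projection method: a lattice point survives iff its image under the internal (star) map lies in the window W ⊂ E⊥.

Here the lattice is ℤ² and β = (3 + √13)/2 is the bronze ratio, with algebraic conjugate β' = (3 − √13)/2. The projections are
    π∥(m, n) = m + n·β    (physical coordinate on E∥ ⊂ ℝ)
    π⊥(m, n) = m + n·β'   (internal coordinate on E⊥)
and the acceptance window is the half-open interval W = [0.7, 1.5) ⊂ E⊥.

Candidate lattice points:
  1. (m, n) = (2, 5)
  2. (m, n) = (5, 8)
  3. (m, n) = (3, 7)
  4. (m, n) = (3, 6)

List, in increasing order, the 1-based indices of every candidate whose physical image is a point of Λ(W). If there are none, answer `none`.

3, 4

Compute β' = (3−√13)/2 = -0.302776, so π⊥(m,n) = m -0.302776·n.
[1] lift (2,5): star map gives 0.486122; window check 0.7 ≤ 0.486122 < 1.5 is false → out
[2] lift (5,8): star map gives 2.577795; window check 0.7 ≤ 2.577795 < 1.5 is false → out
[3] lift (3,7): star map gives 0.880571; window check 0.7 ≤ 0.880571 < 1.5 is true → IN Λ
[4] lift (3,6): star map gives 1.183346; window check 0.7 ≤ 1.183346 < 1.5 is true → IN Λ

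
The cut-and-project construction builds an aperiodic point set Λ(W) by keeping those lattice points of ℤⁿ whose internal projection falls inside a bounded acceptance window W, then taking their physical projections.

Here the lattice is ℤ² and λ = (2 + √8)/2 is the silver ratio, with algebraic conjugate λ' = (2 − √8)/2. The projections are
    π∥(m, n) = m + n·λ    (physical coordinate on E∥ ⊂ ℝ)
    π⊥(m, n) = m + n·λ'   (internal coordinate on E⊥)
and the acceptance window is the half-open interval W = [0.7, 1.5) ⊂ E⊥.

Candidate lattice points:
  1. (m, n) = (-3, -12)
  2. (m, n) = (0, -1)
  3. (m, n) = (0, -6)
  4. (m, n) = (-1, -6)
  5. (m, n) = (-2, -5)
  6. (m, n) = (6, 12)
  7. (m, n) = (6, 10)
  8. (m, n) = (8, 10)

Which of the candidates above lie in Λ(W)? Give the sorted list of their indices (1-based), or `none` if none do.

4, 6

λ' = (2−√8)/2 ≈ -0.4142.
candidate 1: (m,n)=(-3,-12) → π∥ = -3-12·λ ≈ -31.9706, π⊥ = -3-12·λ' ≈ 1.9706 ∉ [0.7, 1.5) ⇒ out
candidate 2: (m,n)=(0,-1) → π∥ = 0-1·λ ≈ -2.4142, π⊥ = 0-1·λ' ≈ 0.4142 ∉ [0.7, 1.5) ⇒ out
candidate 3: (m,n)=(0,-6) → π∥ = 0-6·λ ≈ -14.4853, π⊥ = 0-6·λ' ≈ 2.4853 ∉ [0.7, 1.5) ⇒ out
candidate 4: (m,n)=(-1,-6) → π∥ = -1-6·λ ≈ -15.4853, π⊥ = -1-6·λ' ≈ 1.4853 ∈ [0.7, 1.5) ⇒ IN Λ
candidate 5: (m,n)=(-2,-5) → π∥ = -2-5·λ ≈ -14.0711, π⊥ = -2-5·λ' ≈ 0.0711 ∉ [0.7, 1.5) ⇒ out
candidate 6: (m,n)=(6,12) → π∥ = 6+12·λ ≈ 34.9706, π⊥ = 6+12·λ' ≈ 1.0294 ∈ [0.7, 1.5) ⇒ IN Λ
candidate 7: (m,n)=(6,10) → π∥ = 6+10·λ ≈ 30.1421, π⊥ = 6+10·λ' ≈ 1.8579 ∉ [0.7, 1.5) ⇒ out
candidate 8: (m,n)=(8,10) → π∥ = 8+10·λ ≈ 32.1421, π⊥ = 8+10·λ' ≈ 3.8579 ∉ [0.7, 1.5) ⇒ out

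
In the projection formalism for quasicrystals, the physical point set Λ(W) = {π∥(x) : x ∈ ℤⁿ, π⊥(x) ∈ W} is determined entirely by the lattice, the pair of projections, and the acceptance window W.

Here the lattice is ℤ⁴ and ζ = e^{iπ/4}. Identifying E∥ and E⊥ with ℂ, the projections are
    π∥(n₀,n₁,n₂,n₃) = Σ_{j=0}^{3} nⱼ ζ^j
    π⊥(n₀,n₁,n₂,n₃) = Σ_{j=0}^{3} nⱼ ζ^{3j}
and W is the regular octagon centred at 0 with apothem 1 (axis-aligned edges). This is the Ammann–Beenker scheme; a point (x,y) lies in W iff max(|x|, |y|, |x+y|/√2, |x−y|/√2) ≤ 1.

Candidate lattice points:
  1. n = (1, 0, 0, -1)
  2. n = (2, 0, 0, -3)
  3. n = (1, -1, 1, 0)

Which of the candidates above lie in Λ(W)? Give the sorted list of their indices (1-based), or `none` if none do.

π⊥(n) = n₀ + n₁ζ³ + n₂ζ⁶ + n₃ζ⁹ where ζ = e^{iπ/4}.
#1 (1, 0, 0, -1): internal (0.292893, -0.707107); octagon support 0.707107 vs apothem 1 → ∈ W
#2 (2, 0, 0, -3): internal (-0.121320, -2.121320); octagon support 2.121320 vs apothem 1 → ∉ W
#3 (1, -1, 1, 0): internal (1.707107, -1.707107); octagon support 2.414214 vs apothem 1 → ∉ W

1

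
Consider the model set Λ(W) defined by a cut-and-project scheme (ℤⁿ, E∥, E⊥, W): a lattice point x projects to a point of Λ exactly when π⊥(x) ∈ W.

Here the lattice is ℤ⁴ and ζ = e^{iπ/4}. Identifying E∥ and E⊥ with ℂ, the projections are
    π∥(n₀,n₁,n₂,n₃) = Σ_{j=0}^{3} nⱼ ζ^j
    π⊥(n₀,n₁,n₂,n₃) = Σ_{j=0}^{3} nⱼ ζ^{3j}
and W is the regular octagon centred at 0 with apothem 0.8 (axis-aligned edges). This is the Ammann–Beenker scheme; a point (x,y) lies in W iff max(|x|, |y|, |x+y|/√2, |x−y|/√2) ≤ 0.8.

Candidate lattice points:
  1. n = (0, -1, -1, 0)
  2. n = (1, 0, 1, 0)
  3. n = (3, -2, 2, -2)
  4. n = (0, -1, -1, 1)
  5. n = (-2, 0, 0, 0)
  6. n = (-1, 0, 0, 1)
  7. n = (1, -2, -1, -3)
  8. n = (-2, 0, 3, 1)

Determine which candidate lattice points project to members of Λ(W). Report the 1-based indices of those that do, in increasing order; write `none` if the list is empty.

With ζ = e^{iπ/4} the internal vectors are ζ^0,ζ^3,ζ^6,ζ^9.
#1 (0, -1, -1, 0): internal (0.70711, 0.29289); octagon support 0.70711 vs apothem 0.8 → ∈ W
#2 (1, 0, 1, 0): internal (1.00000, -1.00000); octagon support 1.41421 vs apothem 0.8 → ∉ W
#3 (3, -2, 2, -2): internal (3.00000, -4.82843); octagon support 5.53553 vs apothem 0.8 → ∉ W
#4 (0, -1, -1, 1): internal (1.41421, 1.00000); octagon support 1.70711 vs apothem 0.8 → ∉ W
#5 (-2, 0, 0, 0): internal (-2.00000, 0.00000); octagon support 2.00000 vs apothem 0.8 → ∉ W
#6 (-1, 0, 0, 1): internal (-0.29289, 0.70711); octagon support 0.70711 vs apothem 0.8 → ∈ W
#7 (1, -2, -1, -3): internal (0.29289, -2.53553); octagon support 2.53553 vs apothem 0.8 → ∉ W
#8 (-2, 0, 3, 1): internal (-1.29289, -2.29289); octagon support 2.53553 vs apothem 0.8 → ∉ W

1, 6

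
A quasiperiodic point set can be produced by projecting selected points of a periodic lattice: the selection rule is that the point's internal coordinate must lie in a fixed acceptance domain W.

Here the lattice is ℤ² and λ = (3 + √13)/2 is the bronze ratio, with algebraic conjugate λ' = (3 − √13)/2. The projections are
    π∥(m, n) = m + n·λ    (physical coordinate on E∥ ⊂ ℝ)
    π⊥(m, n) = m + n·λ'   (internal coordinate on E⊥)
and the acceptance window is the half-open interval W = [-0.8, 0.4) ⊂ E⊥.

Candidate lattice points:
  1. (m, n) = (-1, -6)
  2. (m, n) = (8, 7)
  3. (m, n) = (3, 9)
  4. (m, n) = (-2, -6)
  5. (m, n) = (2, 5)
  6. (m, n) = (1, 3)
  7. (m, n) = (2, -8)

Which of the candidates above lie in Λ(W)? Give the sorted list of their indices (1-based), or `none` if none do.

Compute λ' = (3−√13)/2 = -0.30278, so π⊥(m,n) = m -0.30278·n.
[1] lift (-1,-6): star map gives 0.81665; window check -0.8 ≤ 0.81665 < 0.4 is false → out
[2] lift (8,7): star map gives 5.88057; window check -0.8 ≤ 5.88057 < 0.4 is false → out
[3] lift (3,9): star map gives 0.27502; window check -0.8 ≤ 0.27502 < 0.4 is true → IN Λ
[4] lift (-2,-6): star map gives -0.18335; window check -0.8 ≤ -0.18335 < 0.4 is true → IN Λ
[5] lift (2,5): star map gives 0.48612; window check -0.8 ≤ 0.48612 < 0.4 is false → out
[6] lift (1,3): star map gives 0.09167; window check -0.8 ≤ 0.09167 < 0.4 is true → IN Λ
[7] lift (2,-8): star map gives 4.42221; window check -0.8 ≤ 4.42221 < 0.4 is false → out

3, 4, 6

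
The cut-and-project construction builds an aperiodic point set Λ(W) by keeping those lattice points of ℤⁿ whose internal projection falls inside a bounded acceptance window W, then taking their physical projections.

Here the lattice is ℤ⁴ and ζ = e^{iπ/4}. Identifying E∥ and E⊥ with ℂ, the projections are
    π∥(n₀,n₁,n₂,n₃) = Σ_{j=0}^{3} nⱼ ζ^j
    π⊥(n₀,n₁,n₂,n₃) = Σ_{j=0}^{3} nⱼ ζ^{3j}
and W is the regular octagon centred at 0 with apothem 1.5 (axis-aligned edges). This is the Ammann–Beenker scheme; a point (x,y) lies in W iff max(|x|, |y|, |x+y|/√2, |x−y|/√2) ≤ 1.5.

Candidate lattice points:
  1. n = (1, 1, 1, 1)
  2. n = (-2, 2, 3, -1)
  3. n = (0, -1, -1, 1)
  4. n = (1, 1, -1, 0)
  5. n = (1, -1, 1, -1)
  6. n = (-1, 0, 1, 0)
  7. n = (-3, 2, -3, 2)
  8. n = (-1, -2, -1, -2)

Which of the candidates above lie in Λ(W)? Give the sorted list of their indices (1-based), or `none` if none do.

1, 6

π⊥(n) = n₀ + n₁ζ³ + n₂ζ⁶ + n₃ζ⁹ where ζ = e^{iπ/4}.
candidate 1: n = (1, 1, 1, 1) → π⊥ ≈ (+1.0000, +0.4142); max(|x|,|y|,|x±y|/√2) = 1.0000 ≤ 1.5 ⇒ ∈ W
candidate 2: n = (-2, 2, 3, -1) → π⊥ ≈ (-4.1213, -2.2929); max(|x|,|y|,|x±y|/√2) = 4.5355 > 1.5 ⇒ ∉ W
candidate 3: n = (0, -1, -1, 1) → π⊥ ≈ (+1.4142, +1.0000); max(|x|,|y|,|x±y|/√2) = 1.7071 > 1.5 ⇒ ∉ W
candidate 4: n = (1, 1, -1, 0) → π⊥ ≈ (+0.2929, +1.7071); max(|x|,|y|,|x±y|/√2) = 1.7071 > 1.5 ⇒ ∉ W
candidate 5: n = (1, -1, 1, -1) → π⊥ ≈ (+1.0000, -2.4142); max(|x|,|y|,|x±y|/√2) = 2.4142 > 1.5 ⇒ ∉ W
candidate 6: n = (-1, 0, 1, 0) → π⊥ ≈ (-1.0000, -1.0000); max(|x|,|y|,|x±y|/√2) = 1.4142 ≤ 1.5 ⇒ ∈ W
candidate 7: n = (-3, 2, -3, 2) → π⊥ ≈ (-3.0000, +5.8284); max(|x|,|y|,|x±y|/√2) = 6.2426 > 1.5 ⇒ ∉ W
candidate 8: n = (-1, -2, -1, -2) → π⊥ ≈ (-1.0000, -1.8284); max(|x|,|y|,|x±y|/√2) = 2.0000 > 1.5 ⇒ ∉ W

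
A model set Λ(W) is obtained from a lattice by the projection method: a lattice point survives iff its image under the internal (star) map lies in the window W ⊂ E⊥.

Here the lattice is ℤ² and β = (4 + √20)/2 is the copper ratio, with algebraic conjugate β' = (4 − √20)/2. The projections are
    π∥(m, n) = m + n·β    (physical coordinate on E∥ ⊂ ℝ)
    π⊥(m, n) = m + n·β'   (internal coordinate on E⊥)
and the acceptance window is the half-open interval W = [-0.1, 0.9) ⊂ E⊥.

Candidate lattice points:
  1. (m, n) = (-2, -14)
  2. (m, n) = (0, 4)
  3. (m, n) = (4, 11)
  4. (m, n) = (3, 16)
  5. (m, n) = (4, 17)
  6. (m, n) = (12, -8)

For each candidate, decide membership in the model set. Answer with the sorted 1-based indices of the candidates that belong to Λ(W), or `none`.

Compute β' = (4−√20)/2 = -0.2361, so π⊥(m,n) = m -0.2361·n.
#1 (-2,-14): internal coord -2 + (-14)·β' = +1.3050; +1.3050 ∉ [-0.1, 0.9) → out
#2 (0,4): internal coord 0 + (4)·β' = -0.9443; -0.9443 ∉ [-0.1, 0.9) → out
#3 (4,11): internal coord 4 + (11)·β' = +1.4033; +1.4033 ∉ [-0.1, 0.9) → out
#4 (3,16): internal coord 3 + (16)·β' = -0.7771; -0.7771 ∉ [-0.1, 0.9) → out
#5 (4,17): internal coord 4 + (17)·β' = -0.0132; -0.0132 ∈ [-0.1, 0.9) → IN Λ
#6 (12,-8): internal coord 12 + (-8)·β' = +13.8885; +13.8885 ∉ [-0.1, 0.9) → out

5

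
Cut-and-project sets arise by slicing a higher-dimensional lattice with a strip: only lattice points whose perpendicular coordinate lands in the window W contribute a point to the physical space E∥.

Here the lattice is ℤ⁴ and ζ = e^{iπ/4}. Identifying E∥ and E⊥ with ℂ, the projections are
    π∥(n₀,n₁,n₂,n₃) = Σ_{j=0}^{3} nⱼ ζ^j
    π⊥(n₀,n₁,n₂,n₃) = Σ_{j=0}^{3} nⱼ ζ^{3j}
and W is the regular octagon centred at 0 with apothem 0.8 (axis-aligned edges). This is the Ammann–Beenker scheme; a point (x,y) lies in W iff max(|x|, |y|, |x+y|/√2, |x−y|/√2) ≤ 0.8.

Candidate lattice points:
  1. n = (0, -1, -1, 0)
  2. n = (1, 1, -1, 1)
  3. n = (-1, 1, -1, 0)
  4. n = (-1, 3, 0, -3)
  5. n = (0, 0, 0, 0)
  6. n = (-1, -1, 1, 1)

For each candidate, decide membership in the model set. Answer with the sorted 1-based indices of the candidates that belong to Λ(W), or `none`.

1, 5

Internal map: ζ^{3j} for j=0..3 gives (1,0), (−√2/2,√2/2), (0,−1), (√2/2,√2/2).
#1 (0, -1, -1, 0): internal (0.7071, 0.2929); octagon support 0.7071 vs apothem 0.8 → ∈ W
#2 (1, 1, -1, 1): internal (1.0000, 2.4142); octagon support 2.4142 vs apothem 0.8 → ∉ W
#3 (-1, 1, -1, 0): internal (-1.7071, 1.7071); octagon support 2.4142 vs apothem 0.8 → ∉ W
#4 (-1, 3, 0, -3): internal (-5.2426, 0.0000); octagon support 5.2426 vs apothem 0.8 → ∉ W
#5 (0, 0, 0, 0): internal (0.0000, 0.0000); octagon support 0.0000 vs apothem 0.8 → ∈ W
#6 (-1, -1, 1, 1): internal (0.4142, -1.0000); octagon support 1.0000 vs apothem 0.8 → ∉ W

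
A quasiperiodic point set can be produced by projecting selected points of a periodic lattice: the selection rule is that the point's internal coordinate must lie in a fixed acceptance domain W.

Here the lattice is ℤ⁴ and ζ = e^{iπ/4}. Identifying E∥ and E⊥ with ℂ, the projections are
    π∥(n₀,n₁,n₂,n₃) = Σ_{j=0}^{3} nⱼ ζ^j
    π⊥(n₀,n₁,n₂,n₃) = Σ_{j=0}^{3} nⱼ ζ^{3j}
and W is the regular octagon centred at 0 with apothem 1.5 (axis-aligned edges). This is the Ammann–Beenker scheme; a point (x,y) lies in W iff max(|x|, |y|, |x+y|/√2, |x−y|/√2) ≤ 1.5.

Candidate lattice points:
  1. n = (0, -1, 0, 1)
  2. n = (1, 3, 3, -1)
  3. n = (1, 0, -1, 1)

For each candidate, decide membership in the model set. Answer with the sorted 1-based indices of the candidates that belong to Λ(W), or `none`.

1

π⊥(n) = n₀ + n₁ζ³ + n₂ζ⁶ + n₃ζ⁹ where ζ = e^{iπ/4}.
#1 (0, -1, 0, 1): internal (1.414214, 0.000000); octagon support 1.414214 vs apothem 1.5 → ∈ W
#2 (1, 3, 3, -1): internal (-1.828427, -1.585786); octagon support 2.414214 vs apothem 1.5 → ∉ W
#3 (1, 0, -1, 1): internal (1.707107, 1.707107); octagon support 2.414214 vs apothem 1.5 → ∉ W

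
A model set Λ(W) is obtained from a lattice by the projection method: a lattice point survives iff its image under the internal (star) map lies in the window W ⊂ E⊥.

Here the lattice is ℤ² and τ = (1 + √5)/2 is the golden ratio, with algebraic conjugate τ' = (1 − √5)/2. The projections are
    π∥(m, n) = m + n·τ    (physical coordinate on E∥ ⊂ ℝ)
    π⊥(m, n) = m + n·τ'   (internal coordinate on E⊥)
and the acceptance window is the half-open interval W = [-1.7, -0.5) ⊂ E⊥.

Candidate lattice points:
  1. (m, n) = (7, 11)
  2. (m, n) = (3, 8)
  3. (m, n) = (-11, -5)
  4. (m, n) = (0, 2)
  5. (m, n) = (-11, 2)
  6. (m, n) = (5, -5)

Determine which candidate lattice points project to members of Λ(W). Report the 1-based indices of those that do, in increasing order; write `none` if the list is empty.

4

τ' = (1−√5)/2 ≈ -0.6180.
[1] lift (7,11): star map gives 0.2016; window check -1.7 ≤ 0.2016 < -0.5 is false → out
[2] lift (3,8): star map gives -1.9443; window check -1.7 ≤ -1.9443 < -0.5 is false → out
[3] lift (-11,-5): star map gives -7.9098; window check -1.7 ≤ -7.9098 < -0.5 is false → out
[4] lift (0,2): star map gives -1.2361; window check -1.7 ≤ -1.2361 < -0.5 is true → IN Λ
[5] lift (-11,2): star map gives -12.2361; window check -1.7 ≤ -12.2361 < -0.5 is false → out
[6] lift (5,-5): star map gives 8.0902; window check -1.7 ≤ 8.0902 < -0.5 is false → out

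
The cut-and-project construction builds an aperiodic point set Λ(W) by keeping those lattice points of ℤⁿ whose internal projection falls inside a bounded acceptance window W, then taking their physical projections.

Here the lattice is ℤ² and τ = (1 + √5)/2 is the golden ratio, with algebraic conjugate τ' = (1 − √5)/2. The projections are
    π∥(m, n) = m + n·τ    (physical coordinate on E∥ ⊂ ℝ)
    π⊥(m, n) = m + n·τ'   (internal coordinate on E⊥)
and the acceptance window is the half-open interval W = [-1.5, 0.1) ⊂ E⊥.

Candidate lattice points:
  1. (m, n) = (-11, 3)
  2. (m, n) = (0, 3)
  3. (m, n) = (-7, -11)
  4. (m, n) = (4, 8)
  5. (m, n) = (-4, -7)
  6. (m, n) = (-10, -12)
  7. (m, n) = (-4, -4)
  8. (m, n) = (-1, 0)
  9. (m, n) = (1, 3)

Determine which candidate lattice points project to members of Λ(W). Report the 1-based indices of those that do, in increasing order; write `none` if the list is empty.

3, 4, 8, 9

τ' = (1−√5)/2 ≈ -0.6180.
candidate 1: (m,n)=(-11,3) → π∥ = -11+3·τ ≈ -6.1459, π⊥ = -11+3·τ' ≈ -12.8541 ∉ [-1.5, 0.1) ⇒ out
candidate 2: (m,n)=(0,3) → π∥ = 0+3·τ ≈ 4.8541, π⊥ = 0+3·τ' ≈ -1.8541 ∉ [-1.5, 0.1) ⇒ out
candidate 3: (m,n)=(-7,-11) → π∥ = -7-11·τ ≈ -24.7984, π⊥ = -7-11·τ' ≈ -0.2016 ∈ [-1.5, 0.1) ⇒ IN Λ
candidate 4: (m,n)=(4,8) → π∥ = 4+8·τ ≈ 16.9443, π⊥ = 4+8·τ' ≈ -0.9443 ∈ [-1.5, 0.1) ⇒ IN Λ
candidate 5: (m,n)=(-4,-7) → π∥ = -4-7·τ ≈ -15.3262, π⊥ = -4-7·τ' ≈ 0.3262 ∉ [-1.5, 0.1) ⇒ out
candidate 6: (m,n)=(-10,-12) → π∥ = -10-12·τ ≈ -29.4164, π⊥ = -10-12·τ' ≈ -2.5836 ∉ [-1.5, 0.1) ⇒ out
candidate 7: (m,n)=(-4,-4) → π∥ = -4-4·τ ≈ -10.4721, π⊥ = -4-4·τ' ≈ -1.5279 ∉ [-1.5, 0.1) ⇒ out
candidate 8: (m,n)=(-1,0) → π∥ = -1+0·τ ≈ -1.0000, π⊥ = -1+0·τ' ≈ -1.0000 ∈ [-1.5, 0.1) ⇒ IN Λ
candidate 9: (m,n)=(1,3) → π∥ = 1+3·τ ≈ 5.8541, π⊥ = 1+3·τ' ≈ -0.8541 ∈ [-1.5, 0.1) ⇒ IN Λ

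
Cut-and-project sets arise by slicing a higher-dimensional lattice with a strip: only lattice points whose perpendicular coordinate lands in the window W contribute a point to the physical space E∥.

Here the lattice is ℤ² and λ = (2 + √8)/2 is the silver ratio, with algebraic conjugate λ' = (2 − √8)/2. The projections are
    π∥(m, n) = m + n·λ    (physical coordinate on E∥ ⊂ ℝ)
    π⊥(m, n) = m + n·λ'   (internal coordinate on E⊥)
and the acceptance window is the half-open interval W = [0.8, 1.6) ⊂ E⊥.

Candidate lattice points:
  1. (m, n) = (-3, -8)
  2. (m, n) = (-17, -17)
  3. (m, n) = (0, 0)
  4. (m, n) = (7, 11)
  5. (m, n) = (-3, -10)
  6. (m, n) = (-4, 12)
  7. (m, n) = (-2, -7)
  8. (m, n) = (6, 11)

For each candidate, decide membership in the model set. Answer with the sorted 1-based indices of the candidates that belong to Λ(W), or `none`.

5, 7, 8

Compute λ' = (2−√8)/2 = -0.414214, so π⊥(m,n) = m -0.414214·n.
[1] lift (-3,-8): star map gives 0.313708; window check 0.8 ≤ 0.313708 < 1.6 is false → out
[2] lift (-17,-17): star map gives -9.958369; window check 0.8 ≤ -9.958369 < 1.6 is false → out
[3] lift (0,0): star map gives 0.000000; window check 0.8 ≤ 0.000000 < 1.6 is false → out
[4] lift (7,11): star map gives 2.443651; window check 0.8 ≤ 2.443651 < 1.6 is false → out
[5] lift (-3,-10): star map gives 1.142136; window check 0.8 ≤ 1.142136 < 1.6 is true → IN Λ
[6] lift (-4,12): star map gives -8.970563; window check 0.8 ≤ -8.970563 < 1.6 is false → out
[7] lift (-2,-7): star map gives 0.899495; window check 0.8 ≤ 0.899495 < 1.6 is true → IN Λ
[8] lift (6,11): star map gives 1.443651; window check 0.8 ≤ 1.443651 < 1.6 is true → IN Λ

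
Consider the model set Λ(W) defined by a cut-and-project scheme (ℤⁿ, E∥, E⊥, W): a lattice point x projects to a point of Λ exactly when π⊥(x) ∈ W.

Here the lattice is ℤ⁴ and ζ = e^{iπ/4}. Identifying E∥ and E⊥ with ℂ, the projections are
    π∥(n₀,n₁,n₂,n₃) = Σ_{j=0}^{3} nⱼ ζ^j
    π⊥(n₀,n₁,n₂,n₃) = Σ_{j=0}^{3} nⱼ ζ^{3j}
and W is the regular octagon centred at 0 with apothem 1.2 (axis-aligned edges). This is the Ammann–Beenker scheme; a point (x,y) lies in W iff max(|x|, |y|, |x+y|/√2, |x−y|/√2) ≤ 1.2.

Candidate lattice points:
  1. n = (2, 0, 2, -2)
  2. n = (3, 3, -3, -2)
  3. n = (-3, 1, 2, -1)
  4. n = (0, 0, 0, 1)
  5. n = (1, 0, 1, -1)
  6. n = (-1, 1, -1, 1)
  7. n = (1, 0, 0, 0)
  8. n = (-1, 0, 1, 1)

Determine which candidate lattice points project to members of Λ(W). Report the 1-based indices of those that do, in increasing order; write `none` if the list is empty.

4, 7, 8

With ζ = e^{iπ/4} the internal vectors are ζ^0,ζ^3,ζ^6,ζ^9.
#1 (2, 0, 2, -2): internal (0.5858, -3.4142); octagon support 3.4142 vs apothem 1.2 → ∉ W
#2 (3, 3, -3, -2): internal (-0.5355, 3.7071); octagon support 3.7071 vs apothem 1.2 → ∉ W
#3 (-3, 1, 2, -1): internal (-4.4142, -2.0000); octagon support 4.5355 vs apothem 1.2 → ∉ W
#4 (0, 0, 0, 1): internal (0.7071, 0.7071); octagon support 1.0000 vs apothem 1.2 → ∈ W
#5 (1, 0, 1, -1): internal (0.2929, -1.7071); octagon support 1.7071 vs apothem 1.2 → ∉ W
#6 (-1, 1, -1, 1): internal (-1.0000, 2.4142); octagon support 2.4142 vs apothem 1.2 → ∉ W
#7 (1, 0, 0, 0): internal (1.0000, 0.0000); octagon support 1.0000 vs apothem 1.2 → ∈ W
#8 (-1, 0, 1, 1): internal (-0.2929, -0.2929); octagon support 0.4142 vs apothem 1.2 → ∈ W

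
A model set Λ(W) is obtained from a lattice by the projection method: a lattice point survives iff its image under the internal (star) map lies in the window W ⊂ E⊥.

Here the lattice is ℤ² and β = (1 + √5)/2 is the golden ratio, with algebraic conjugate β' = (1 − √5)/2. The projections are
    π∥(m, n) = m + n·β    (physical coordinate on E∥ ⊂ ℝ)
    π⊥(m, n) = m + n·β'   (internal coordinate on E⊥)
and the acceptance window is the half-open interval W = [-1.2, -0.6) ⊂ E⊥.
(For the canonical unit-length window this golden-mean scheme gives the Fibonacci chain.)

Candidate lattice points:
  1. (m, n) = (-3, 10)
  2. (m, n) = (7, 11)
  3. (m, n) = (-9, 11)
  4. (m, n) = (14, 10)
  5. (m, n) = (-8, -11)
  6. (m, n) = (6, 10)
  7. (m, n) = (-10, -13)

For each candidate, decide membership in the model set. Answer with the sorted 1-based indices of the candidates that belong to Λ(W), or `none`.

none

β' = (1−√5)/2 ≈ -0.61803.
[1] lift (-3,10): star map gives -9.18034; window check -1.2 ≤ -9.18034 < -0.6 is false → out
[2] lift (7,11): star map gives 0.20163; window check -1.2 ≤ 0.20163 < -0.6 is false → out
[3] lift (-9,11): star map gives -15.79837; window check -1.2 ≤ -15.79837 < -0.6 is false → out
[4] lift (14,10): star map gives 7.81966; window check -1.2 ≤ 7.81966 < -0.6 is false → out
[5] lift (-8,-11): star map gives -1.20163; window check -1.2 ≤ -1.20163 < -0.6 is false → out
[6] lift (6,10): star map gives -0.18034; window check -1.2 ≤ -0.18034 < -0.6 is false → out
[7] lift (-10,-13): star map gives -1.96556; window check -1.2 ≤ -1.96556 < -0.6 is false → out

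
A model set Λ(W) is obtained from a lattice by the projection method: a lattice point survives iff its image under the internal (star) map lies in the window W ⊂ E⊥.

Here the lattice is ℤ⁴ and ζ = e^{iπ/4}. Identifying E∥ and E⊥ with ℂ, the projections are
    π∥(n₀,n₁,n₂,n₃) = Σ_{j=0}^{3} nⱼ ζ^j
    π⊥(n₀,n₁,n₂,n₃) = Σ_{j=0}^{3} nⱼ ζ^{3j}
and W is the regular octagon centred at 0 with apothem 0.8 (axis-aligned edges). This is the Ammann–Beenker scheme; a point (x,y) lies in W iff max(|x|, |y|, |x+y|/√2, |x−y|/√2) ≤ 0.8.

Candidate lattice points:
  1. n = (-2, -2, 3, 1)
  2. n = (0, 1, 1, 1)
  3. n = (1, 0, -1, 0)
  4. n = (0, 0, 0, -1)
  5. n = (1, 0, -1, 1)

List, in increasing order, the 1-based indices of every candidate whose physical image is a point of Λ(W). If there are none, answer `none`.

2

π⊥(n) = n₀ + n₁ζ³ + n₂ζ⁶ + n₃ζ⁹ where ζ = e^{iπ/4}.
#1 (-2, -2, 3, 1): internal (0.1213, -3.7071); octagon support 3.7071 vs apothem 0.8 → ∉ W
#2 (0, 1, 1, 1): internal (0.0000, 0.4142); octagon support 0.4142 vs apothem 0.8 → ∈ W
#3 (1, 0, -1, 0): internal (1.0000, 1.0000); octagon support 1.4142 vs apothem 0.8 → ∉ W
#4 (0, 0, 0, -1): internal (-0.7071, -0.7071); octagon support 1.0000 vs apothem 0.8 → ∉ W
#5 (1, 0, -1, 1): internal (1.7071, 1.7071); octagon support 2.4142 vs apothem 0.8 → ∉ W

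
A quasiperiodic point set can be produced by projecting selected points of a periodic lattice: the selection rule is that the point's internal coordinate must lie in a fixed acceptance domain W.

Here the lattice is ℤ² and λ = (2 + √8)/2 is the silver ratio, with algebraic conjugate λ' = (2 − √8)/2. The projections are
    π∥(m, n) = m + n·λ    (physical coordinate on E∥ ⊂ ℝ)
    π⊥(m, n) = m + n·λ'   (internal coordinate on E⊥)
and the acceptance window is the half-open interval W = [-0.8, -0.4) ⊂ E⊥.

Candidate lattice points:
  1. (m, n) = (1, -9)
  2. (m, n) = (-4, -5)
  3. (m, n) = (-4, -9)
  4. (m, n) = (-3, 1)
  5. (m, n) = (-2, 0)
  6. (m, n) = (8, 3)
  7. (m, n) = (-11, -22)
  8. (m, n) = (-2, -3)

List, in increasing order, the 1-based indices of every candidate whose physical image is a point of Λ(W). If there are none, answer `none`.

8

Numerically λ ≈ 2.414214 and λ' = −1/λ ≈ -0.414214.
[1] lift (1,-9): star map gives 4.727922; window check -0.8 ≤ 4.727922 < -0.4 is false → out
[2] lift (-4,-5): star map gives -1.928932; window check -0.8 ≤ -1.928932 < -0.4 is false → out
[3] lift (-4,-9): star map gives -0.272078; window check -0.8 ≤ -0.272078 < -0.4 is false → out
[4] lift (-3,1): star map gives -3.414214; window check -0.8 ≤ -3.414214 < -0.4 is false → out
[5] lift (-2,0): star map gives -2.000000; window check -0.8 ≤ -2.000000 < -0.4 is false → out
[6] lift (8,3): star map gives 6.757359; window check -0.8 ≤ 6.757359 < -0.4 is false → out
[7] lift (-11,-22): star map gives -1.887302; window check -0.8 ≤ -1.887302 < -0.4 is false → out
[8] lift (-2,-3): star map gives -0.757359; window check -0.8 ≤ -0.757359 < -0.4 is true → IN Λ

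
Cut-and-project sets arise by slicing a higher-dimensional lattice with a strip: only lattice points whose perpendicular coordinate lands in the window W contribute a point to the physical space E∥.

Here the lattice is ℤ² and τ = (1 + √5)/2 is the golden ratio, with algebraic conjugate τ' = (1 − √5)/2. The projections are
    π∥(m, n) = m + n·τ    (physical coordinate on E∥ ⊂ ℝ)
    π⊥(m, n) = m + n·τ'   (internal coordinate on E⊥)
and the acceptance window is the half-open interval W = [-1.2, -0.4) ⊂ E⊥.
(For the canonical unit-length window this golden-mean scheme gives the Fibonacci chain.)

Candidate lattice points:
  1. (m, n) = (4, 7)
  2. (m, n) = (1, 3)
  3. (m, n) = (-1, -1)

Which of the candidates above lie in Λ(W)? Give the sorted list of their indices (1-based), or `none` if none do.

2

Compute τ' = (1−√5)/2 = -0.6180, so π⊥(m,n) = m -0.6180·n.
[1] lift (4,7): star map gives -0.3262; window check -1.2 ≤ -0.3262 < -0.4 is false → out
[2] lift (1,3): star map gives -0.8541; window check -1.2 ≤ -0.8541 < -0.4 is true → IN Λ
[3] lift (-1,-1): star map gives -0.3820; window check -1.2 ≤ -0.3820 < -0.4 is false → out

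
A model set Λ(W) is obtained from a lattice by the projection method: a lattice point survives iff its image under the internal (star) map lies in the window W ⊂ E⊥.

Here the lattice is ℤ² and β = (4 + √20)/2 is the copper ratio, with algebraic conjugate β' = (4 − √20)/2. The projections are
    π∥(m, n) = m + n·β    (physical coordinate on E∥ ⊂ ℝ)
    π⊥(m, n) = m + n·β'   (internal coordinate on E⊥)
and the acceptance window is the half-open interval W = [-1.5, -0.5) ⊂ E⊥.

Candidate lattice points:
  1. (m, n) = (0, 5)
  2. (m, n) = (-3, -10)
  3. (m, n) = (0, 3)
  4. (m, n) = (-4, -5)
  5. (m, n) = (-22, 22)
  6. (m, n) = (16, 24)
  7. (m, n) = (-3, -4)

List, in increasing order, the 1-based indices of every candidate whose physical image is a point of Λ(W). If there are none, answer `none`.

β' = (4−√20)/2 ≈ -0.23607.
#1 (0,5): internal coord 0 + (5)·β' = -1.18034; -1.18034 ∈ [-1.5, -0.5) → IN Λ
#2 (-3,-10): internal coord -3 + (-10)·β' = -0.63932; -0.63932 ∈ [-1.5, -0.5) → IN Λ
#3 (0,3): internal coord 0 + (3)·β' = -0.70820; -0.70820 ∈ [-1.5, -0.5) → IN Λ
#4 (-4,-5): internal coord -4 + (-5)·β' = -2.81966; -2.81966 ∉ [-1.5, -0.5) → out
#5 (-22,22): internal coord -22 + (22)·β' = -27.19350; -27.19350 ∉ [-1.5, -0.5) → out
#6 (16,24): internal coord 16 + (24)·β' = +10.33437; +10.33437 ∉ [-1.5, -0.5) → out
#7 (-3,-4): internal coord -3 + (-4)·β' = -2.05573; -2.05573 ∉ [-1.5, -0.5) → out

1, 2, 3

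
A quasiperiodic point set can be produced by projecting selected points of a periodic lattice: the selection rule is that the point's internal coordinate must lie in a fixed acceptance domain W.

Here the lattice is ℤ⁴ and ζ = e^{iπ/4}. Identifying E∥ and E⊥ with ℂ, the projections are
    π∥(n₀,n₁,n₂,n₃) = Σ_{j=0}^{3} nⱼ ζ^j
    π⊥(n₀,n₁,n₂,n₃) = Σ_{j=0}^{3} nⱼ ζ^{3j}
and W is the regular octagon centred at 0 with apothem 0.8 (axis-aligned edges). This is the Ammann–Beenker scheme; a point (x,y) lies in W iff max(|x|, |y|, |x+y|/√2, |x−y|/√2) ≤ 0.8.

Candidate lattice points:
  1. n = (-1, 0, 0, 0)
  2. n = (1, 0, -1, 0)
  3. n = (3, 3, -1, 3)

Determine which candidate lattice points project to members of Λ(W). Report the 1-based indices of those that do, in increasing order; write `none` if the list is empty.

none

With ζ = e^{iπ/4} the internal vectors are ζ^0,ζ^3,ζ^6,ζ^9.
#1 (-1, 0, 0, 0): internal (-1.0000, 0.0000); octagon support 1.0000 vs apothem 0.8 → ∉ W
#2 (1, 0, -1, 0): internal (1.0000, 1.0000); octagon support 1.4142 vs apothem 0.8 → ∉ W
#3 (3, 3, -1, 3): internal (3.0000, 5.2426); octagon support 5.8284 vs apothem 0.8 → ∉ W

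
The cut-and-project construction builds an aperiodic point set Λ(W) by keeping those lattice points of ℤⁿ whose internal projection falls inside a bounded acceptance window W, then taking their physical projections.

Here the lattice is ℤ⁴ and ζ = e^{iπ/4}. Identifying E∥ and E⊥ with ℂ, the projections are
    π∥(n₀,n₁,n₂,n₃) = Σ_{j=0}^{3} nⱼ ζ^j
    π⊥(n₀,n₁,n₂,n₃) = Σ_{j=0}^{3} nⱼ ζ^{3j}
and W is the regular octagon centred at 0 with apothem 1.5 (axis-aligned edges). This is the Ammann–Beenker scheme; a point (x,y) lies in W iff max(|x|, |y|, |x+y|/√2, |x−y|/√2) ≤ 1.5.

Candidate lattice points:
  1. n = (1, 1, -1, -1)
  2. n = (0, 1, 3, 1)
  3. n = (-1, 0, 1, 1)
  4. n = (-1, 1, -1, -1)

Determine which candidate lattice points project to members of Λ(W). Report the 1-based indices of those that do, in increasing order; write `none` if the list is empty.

1, 3

π⊥(n) = n₀ + n₁ζ³ + n₂ζ⁶ + n₃ζ⁹ where ζ = e^{iπ/4}.
#1 (1, 1, -1, -1): internal (-0.41421, 1.00000); octagon support 1.00000 vs apothem 1.5 → ∈ W
#2 (0, 1, 3, 1): internal (0.00000, -1.58579); octagon support 1.58579 vs apothem 1.5 → ∉ W
#3 (-1, 0, 1, 1): internal (-0.29289, -0.29289); octagon support 0.41421 vs apothem 1.5 → ∈ W
#4 (-1, 1, -1, -1): internal (-2.41421, 1.00000); octagon support 2.41421 vs apothem 1.5 → ∉ W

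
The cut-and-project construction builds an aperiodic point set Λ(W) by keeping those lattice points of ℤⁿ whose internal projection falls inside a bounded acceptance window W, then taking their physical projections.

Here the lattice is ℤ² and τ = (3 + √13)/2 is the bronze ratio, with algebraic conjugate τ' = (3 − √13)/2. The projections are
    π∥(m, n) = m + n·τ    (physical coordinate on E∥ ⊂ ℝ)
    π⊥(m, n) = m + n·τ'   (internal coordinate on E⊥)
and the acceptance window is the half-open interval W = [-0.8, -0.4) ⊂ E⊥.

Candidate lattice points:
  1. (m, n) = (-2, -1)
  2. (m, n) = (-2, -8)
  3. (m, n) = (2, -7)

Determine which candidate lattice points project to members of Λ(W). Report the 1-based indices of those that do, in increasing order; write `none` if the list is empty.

none

τ' = (3−√13)/2 ≈ -0.30278.
#1 (-2,-1): internal coord -2 + (-1)·τ' = -1.69722; -1.69722 ∉ [-0.8, -0.4) → out
#2 (-2,-8): internal coord -2 + (-8)·τ' = +0.42221; +0.42221 ∉ [-0.8, -0.4) → out
#3 (2,-7): internal coord 2 + (-7)·τ' = +4.11943; +4.11943 ∉ [-0.8, -0.4) → out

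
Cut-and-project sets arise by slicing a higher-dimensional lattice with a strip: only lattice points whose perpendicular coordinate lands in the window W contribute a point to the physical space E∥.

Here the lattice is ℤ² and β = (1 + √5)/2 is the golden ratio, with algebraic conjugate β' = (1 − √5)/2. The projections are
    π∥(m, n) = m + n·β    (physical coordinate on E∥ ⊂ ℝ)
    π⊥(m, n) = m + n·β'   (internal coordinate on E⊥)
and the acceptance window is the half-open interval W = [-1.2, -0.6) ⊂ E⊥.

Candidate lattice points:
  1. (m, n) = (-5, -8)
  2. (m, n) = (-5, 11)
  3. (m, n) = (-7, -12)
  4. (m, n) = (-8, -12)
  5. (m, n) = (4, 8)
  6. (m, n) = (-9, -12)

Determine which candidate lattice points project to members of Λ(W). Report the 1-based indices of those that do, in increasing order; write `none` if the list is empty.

5

Compute β' = (1−√5)/2 = -0.61803, so π⊥(m,n) = m -0.61803·n.
candidate 1: (m,n)=(-5,-8) → π∥ = -5-8·β ≈ -17.94427, π⊥ = -5-8·β' ≈ -0.05573 ∉ [-1.2, -0.6) ⇒ out
candidate 2: (m,n)=(-5,11) → π∥ = -5+11·β ≈ 12.79837, π⊥ = -5+11·β' ≈ -11.79837 ∉ [-1.2, -0.6) ⇒ out
candidate 3: (m,n)=(-7,-12) → π∥ = -7-12·β ≈ -26.41641, π⊥ = -7-12·β' ≈ 0.41641 ∉ [-1.2, -0.6) ⇒ out
candidate 4: (m,n)=(-8,-12) → π∥ = -8-12·β ≈ -27.41641, π⊥ = -8-12·β' ≈ -0.58359 ∉ [-1.2, -0.6) ⇒ out
candidate 5: (m,n)=(4,8) → π∥ = 4+8·β ≈ 16.94427, π⊥ = 4+8·β' ≈ -0.94427 ∈ [-1.2, -0.6) ⇒ IN Λ
candidate 6: (m,n)=(-9,-12) → π∥ = -9-12·β ≈ -28.41641, π⊥ = -9-12·β' ≈ -1.58359 ∉ [-1.2, -0.6) ⇒ out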